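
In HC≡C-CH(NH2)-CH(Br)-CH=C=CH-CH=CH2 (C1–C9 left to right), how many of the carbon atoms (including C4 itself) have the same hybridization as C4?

C4 is sp3 (only σ bonds).
C1: sp
C2: sp
C3: sp3 ✓
C4: sp3 ✓
C5: sp2
C6: sp
C7: sp2
C8: sp2
C9: sp2
2 carbons are sp3.

2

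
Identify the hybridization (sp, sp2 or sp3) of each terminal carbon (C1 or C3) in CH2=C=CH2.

sp^2

Each terminal carbon (C1 or C3) carries 3 σ bonds, plus one π bond, giving a steric number of 3, so it is sp2.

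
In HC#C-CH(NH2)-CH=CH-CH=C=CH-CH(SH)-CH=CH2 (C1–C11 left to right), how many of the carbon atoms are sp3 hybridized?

C1: sp
C2: sp
C3: sp3 ✓
C4: sp2
C5: sp2
C6: sp2
C7: sp
C8: sp2
C9: sp3 ✓
C10: sp2
C11: sp2
C3, C9 → 2 sp3 carbons.

2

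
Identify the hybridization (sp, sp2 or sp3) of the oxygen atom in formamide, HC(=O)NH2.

sp²

The oxygen atom: 1 σ bond and 2 lone pairs, plus one π bond — 3 electron domains, sp2.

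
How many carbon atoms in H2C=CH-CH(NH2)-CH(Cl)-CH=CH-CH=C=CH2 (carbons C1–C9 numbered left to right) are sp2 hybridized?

6

C1: sp2 ✓
C2: sp2 ✓
C3: sp3
C4: sp3
C5: sp2 ✓
C6: sp2 ✓
C7: sp2 ✓
C8: sp
C9: sp2 ✓
C1, C2, C5, C6, C7, C9 → 6 sp2 carbons.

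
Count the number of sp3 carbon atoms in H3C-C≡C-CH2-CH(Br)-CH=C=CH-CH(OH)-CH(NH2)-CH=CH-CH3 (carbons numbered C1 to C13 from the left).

C1: sp3 ✓
C2: sp
C3: sp
C4: sp3 ✓
C5: sp3 ✓
C6: sp2
C7: sp
C8: sp2
C9: sp3 ✓
C10: sp3 ✓
C11: sp2
C12: sp2
C13: sp3 ✓
C1, C4, C5, C9, C10, C13 → 6 sp3 carbons.

6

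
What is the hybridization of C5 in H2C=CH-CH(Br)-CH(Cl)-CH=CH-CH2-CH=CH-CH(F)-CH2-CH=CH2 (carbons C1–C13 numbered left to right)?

C5 carries 3 σ bonds, plus one π bond, giving a steric number of 3, so it is sp2.

sp²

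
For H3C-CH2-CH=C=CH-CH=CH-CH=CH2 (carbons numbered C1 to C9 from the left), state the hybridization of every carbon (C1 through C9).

C1 sp3, C2 sp3, C3 sp2, C4 sp, C5 sp2, C6 sp2, C7 sp2, C8 sp2, C9 sp2

C1 (4 σ bonds) has steric number 4: sp3.
C2 has 4 σ bonds: steric number 4 → sp3.
C3: 3 σ bonds, plus one π bond; 3 regions of electron density → sp2.
C4: 2 σ bonds, plus two π bonds — 2 electron domains, sp.
C5 (3 σ bonds, plus one π bond) has steric number 3: sp2.
C6 has 3 σ bonds, plus one π bond: steric number 3 → sp2.
C7 has 3 σ bonds, plus one π bond: steric number 3 → sp2.
C8 carries 3 σ bonds, plus one π bond, giving a steric number of 3, so it is sp2.
C9: 3 σ bonds, plus one π bond — 3 electron domains, sp2.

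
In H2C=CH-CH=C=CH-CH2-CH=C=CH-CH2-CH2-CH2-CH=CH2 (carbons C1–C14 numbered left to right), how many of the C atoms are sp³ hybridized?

4

C1: sp2
C2: sp2
C3: sp2
C4: sp
C5: sp2
C6: sp3 ✓
C7: sp2
C8: sp
C9: sp2
C10: sp3 ✓
C11: sp3 ✓
C12: sp3 ✓
C13: sp2
C14: sp2
C6, C10, C11, C12 → 4 sp3 carbons.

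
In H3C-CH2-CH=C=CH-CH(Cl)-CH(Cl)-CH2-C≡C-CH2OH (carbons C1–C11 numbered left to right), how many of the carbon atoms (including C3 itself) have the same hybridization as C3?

C3 is sp2 (one π bond).
C1: sp3
C2: sp3
C3: sp2 ✓
C4: sp
C5: sp2 ✓
C6: sp3
C7: sp3
C8: sp3
C9: sp
C10: sp
C11: sp3
2 carbons are sp2.

2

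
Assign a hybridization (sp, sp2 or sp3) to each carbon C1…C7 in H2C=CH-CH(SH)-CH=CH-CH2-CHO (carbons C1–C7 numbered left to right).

C1: 3 σ bonds, plus one π bond — 3 electron domains, sp2.
C2 — 3 σ bonds, plus one π bond. Steric number 3, so sp2.
C3: 4 σ bonds; 4 regions of electron density → sp3.
C4 has 3 σ bonds, plus one π bond: steric number 3 → sp2.
C5 has 3 σ bonds, plus one π bond: steric number 3 → sp2.
C6 — 4 σ bonds. Steric number 4, so sp3.
C7 carries 3 σ bonds, plus one π bond, giving a steric number of 3, so it is sp2.

C1 sp2, C2 sp2, C3 sp3, C4 sp2, C5 sp2, C6 sp3, C7 sp2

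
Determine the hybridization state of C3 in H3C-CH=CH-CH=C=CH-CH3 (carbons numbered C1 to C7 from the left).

C3: 3 σ bonds, plus one π bond; 3 regions of electron density → sp2.

sp^2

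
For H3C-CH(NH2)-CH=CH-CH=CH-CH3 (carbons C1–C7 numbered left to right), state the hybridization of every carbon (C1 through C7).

C1 (4 σ bonds) has steric number 4: sp3.
C2 is sp3: 4 σ bonds, 4 electron-density regions.
C3: 3 σ bonds, plus one π bond — 3 electron domains, sp2.
C4: 3 σ bonds, plus one π bond — 3 electron domains, sp2.
C5 — 3 σ bonds, plus one π bond. Steric number 3, so sp2.
C6: 3 σ bonds, plus one π bond — 3 electron domains, sp2.
C7 carries 4 σ bonds, giving a steric number of 4, so it is sp3.

C1 sp3, C2 sp3, C3 sp2, C4 sp2, C5 sp2, C6 sp2, C7 sp3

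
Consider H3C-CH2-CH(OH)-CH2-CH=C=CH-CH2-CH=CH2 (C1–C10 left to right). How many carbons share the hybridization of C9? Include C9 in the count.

4

C9 is sp2 (one π bond).
C1: sp3
C2: sp3
C3: sp3
C4: sp3
C5: sp2 ✓
C6: sp
C7: sp2 ✓
C8: sp3
C9: sp2 ✓
C10: sp2 ✓
4 carbons are sp2.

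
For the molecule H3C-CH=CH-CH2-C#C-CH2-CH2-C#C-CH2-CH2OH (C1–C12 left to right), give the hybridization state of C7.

C7 has 4 σ bonds: steric number 4 → sp3.

sp^3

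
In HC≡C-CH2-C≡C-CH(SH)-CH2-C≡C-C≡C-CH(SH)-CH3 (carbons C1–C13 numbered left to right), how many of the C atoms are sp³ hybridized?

5

C1: sp
C2: sp
C3: sp3 ✓
C4: sp
C5: sp
C6: sp3 ✓
C7: sp3 ✓
C8: sp
C9: sp
C10: sp
C11: sp
C12: sp3 ✓
C13: sp3 ✓
C3, C6, C7, C12, C13 → 5 sp3 carbons.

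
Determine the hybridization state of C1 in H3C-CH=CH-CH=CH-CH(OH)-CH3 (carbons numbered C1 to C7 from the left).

C1 is sp3: 4 σ bonds, 4 electron-density regions.

sp³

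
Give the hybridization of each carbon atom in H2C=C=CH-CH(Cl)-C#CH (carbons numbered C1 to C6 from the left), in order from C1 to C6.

C1 sp2, C2 sp, C3 sp2, C4 sp3, C5 sp, C6 sp

C1 is sp2: 3 σ bonds, plus one π bond, 3 electron-density regions.
C2: 2 σ bonds, plus two π bonds — 2 electron domains, sp.
C3 has 3 σ bonds, plus one π bond: steric number 3 → sp2.
C4 — 4 σ bonds. Steric number 4, so sp3.
C5 carries 2 σ bonds, plus two π bonds, giving a steric number of 2, so it is sp.
C6 carries 2 σ bonds, plus two π bonds, giving a steric number of 2, so it is sp.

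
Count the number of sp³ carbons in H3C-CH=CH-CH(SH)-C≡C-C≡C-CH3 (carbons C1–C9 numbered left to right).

3

C1: sp3 ✓
C2: sp2
C3: sp2
C4: sp3 ✓
C5: sp
C6: sp
C7: sp
C8: sp
C9: sp3 ✓
C1, C4, C9 → 3 sp3 carbons.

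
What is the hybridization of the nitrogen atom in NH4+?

sp^3

Four σ bonds, no lone pair → sp3, tetrahedral.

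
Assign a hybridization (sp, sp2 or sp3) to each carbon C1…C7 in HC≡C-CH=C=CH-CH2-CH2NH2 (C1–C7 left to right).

C1 sp, C2 sp, C3 sp2, C4 sp, C5 sp2, C6 sp3, C7 sp3

C1: 2 σ bonds, plus two π bonds; 2 regions of electron density → sp.
C2 is sp: 2 σ bonds, plus two π bonds, 2 electron-density regions.
C3: 3 σ bonds, plus one π bond — 3 electron domains, sp2.
C4 (2 σ bonds, plus two π bonds) has steric number 2: sp.
C5 (3 σ bonds, plus one π bond) has steric number 3: sp2.
C6 carries 4 σ bonds, giving a steric number of 4, so it is sp3.
C7 (4 σ bonds) has steric number 4: sp3.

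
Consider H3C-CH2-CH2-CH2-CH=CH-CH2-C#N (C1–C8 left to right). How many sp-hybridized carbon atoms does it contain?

1

C1: sp3
C2: sp3
C3: sp3
C4: sp3
C5: sp2
C6: sp2
C7: sp3
C8: sp ✓
C8 → 1 sp carbon.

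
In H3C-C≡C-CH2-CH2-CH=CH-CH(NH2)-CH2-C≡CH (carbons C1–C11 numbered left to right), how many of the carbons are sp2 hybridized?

2

C1: sp3
C2: sp
C3: sp
C4: sp3
C5: sp3
C6: sp2 ✓
C7: sp2 ✓
C8: sp3
C9: sp3
C10: sp
C11: sp
C6, C7 → 2 sp2 carbons.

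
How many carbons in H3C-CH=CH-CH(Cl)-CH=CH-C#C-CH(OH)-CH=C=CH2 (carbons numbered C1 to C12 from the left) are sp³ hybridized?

C1: sp3 ✓
C2: sp2
C3: sp2
C4: sp3 ✓
C5: sp2
C6: sp2
C7: sp
C8: sp
C9: sp3 ✓
C10: sp2
C11: sp
C12: sp2
C1, C4, C9 → 3 sp3 carbons.

3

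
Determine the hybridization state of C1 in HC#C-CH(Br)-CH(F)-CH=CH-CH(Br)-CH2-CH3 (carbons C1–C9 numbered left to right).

sp

C1 (2 σ bonds, plus two π bonds) has steric number 2: sp.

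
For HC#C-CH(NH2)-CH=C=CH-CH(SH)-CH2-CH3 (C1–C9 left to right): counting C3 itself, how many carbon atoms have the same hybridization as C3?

C3 is sp3 (only σ bonds).
C1: sp
C2: sp
C3: sp3 ✓
C4: sp2
C5: sp
C6: sp2
C7: sp3 ✓
C8: sp3 ✓
C9: sp3 ✓
4 carbons are sp3.

4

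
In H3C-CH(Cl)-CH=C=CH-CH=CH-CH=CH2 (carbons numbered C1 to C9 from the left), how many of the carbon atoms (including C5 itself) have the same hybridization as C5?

C5 is sp2 (one π bond).
C1: sp3
C2: sp3
C3: sp2 ✓
C4: sp
C5: sp2 ✓
C6: sp2 ✓
C7: sp2 ✓
C8: sp2 ✓
C9: sp2 ✓
6 carbons are sp2.

6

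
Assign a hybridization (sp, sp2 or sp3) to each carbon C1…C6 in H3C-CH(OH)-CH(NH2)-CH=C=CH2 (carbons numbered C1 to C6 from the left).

C1 sp3, C2 sp3, C3 sp3, C4 sp2, C5 sp, C6 sp2

C1 — 4 σ bonds. Steric number 4, so sp3.
C2: 4 σ bonds — 4 electron domains, sp3.
C3: 4 σ bonds — 4 electron domains, sp3.
C4: 3 σ bonds, plus one π bond; 3 regions of electron density → sp2.
C5: 2 σ bonds, plus two π bonds — 2 electron domains, sp.
C6 has 3 σ bonds, plus one π bond: steric number 3 → sp2.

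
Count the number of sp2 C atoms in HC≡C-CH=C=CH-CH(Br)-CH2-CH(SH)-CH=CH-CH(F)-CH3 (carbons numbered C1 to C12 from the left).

C1: sp
C2: sp
C3: sp2 ✓
C4: sp
C5: sp2 ✓
C6: sp3
C7: sp3
C8: sp3
C9: sp2 ✓
C10: sp2 ✓
C11: sp3
C12: sp3
C3, C5, C9, C10 → 4 sp2 carbons.

4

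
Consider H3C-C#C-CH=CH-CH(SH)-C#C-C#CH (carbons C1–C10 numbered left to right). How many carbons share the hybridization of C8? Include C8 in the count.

C8 is sp (two π bonds).
C1: sp3
C2: sp ✓
C3: sp ✓
C4: sp2
C5: sp2
C6: sp3
C7: sp ✓
C8: sp ✓
C9: sp ✓
C10: sp ✓
6 carbons are sp.

6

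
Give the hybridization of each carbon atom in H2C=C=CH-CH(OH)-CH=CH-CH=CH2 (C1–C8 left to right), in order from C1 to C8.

C1 sp2, C2 sp, C3 sp2, C4 sp3, C5 sp2, C6 sp2, C7 sp2, C8 sp2

C1 carries 3 σ bonds, plus one π bond, giving a steric number of 3, so it is sp2.
C2 carries 2 σ bonds, plus two π bonds, giving a steric number of 2, so it is sp.
C3 — 3 σ bonds, plus one π bond. Steric number 3, so sp2.
C4 carries 4 σ bonds, giving a steric number of 4, so it is sp3.
C5: 3 σ bonds, plus one π bond — 3 electron domains, sp2.
C6 (3 σ bonds, plus one π bond) has steric number 3: sp2.
C7 carries 3 σ bonds, plus one π bond, giving a steric number of 3, so it is sp2.
C8 is sp2: 3 σ bonds, plus one π bond, 3 electron-density regions.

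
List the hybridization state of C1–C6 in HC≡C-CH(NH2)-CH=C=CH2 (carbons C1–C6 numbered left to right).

C1: 2 σ bonds, plus two π bonds — 2 electron domains, sp.
C2 is sp: 2 σ bonds, plus two π bonds, 2 electron-density regions.
C3 has 4 σ bonds: steric number 4 → sp3.
C4: 3 σ bonds, plus one π bond — 3 electron domains, sp2.
C5: 2 σ bonds, plus two π bonds; 2 regions of electron density → sp.
C6 is sp2: 3 σ bonds, plus one π bond, 3 electron-density regions.

C1 sp, C2 sp, C3 sp3, C4 sp2, C5 sp, C6 sp2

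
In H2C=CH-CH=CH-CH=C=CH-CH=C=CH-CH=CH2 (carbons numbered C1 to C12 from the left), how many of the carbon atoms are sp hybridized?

2

C1: sp2
C2: sp2
C3: sp2
C4: sp2
C5: sp2
C6: sp ✓
C7: sp2
C8: sp2
C9: sp ✓
C10: sp2
C11: sp2
C12: sp2
C6, C9 → 2 sp carbons.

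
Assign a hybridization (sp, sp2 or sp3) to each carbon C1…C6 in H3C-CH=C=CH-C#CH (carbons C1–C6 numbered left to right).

C1 sp3, C2 sp2, C3 sp, C4 sp2, C5 sp, C6 sp

C1: 4 σ bonds; 4 regions of electron density → sp3.
C2 carries 3 σ bonds, plus one π bond, giving a steric number of 3, so it is sp2.
C3 is sp: 2 σ bonds, plus two π bonds, 2 electron-density regions.
C4: 3 σ bonds, plus one π bond — 3 electron domains, sp2.
C5 (2 σ bonds, plus two π bonds) has steric number 2: sp.
C6 is sp: 2 σ bonds, plus two π bonds, 2 electron-density regions.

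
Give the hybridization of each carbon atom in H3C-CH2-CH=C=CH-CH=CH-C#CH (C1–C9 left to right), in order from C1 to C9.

C1 sp3, C2 sp3, C3 sp2, C4 sp, C5 sp2, C6 sp2, C7 sp2, C8 sp, C9 sp

C1 has 4 σ bonds: steric number 4 → sp3.
C2 is sp3: 4 σ bonds, 4 electron-density regions.
C3 is sp2: 3 σ bonds, plus one π bond, 3 electron-density regions.
C4 is sp: 2 σ bonds, plus two π bonds, 2 electron-density regions.
C5: 3 σ bonds, plus one π bond; 3 regions of electron density → sp2.
C6: 3 σ bonds, plus one π bond; 3 regions of electron density → sp2.
C7: 3 σ bonds, plus one π bond; 3 regions of electron density → sp2.
C8 carries 2 σ bonds, plus two π bonds, giving a steric number of 2, so it is sp.
C9 (2 σ bonds, plus two π bonds) has steric number 2: sp.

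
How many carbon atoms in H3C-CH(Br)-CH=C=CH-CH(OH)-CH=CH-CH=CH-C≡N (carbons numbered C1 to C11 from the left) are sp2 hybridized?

C1: sp3
C2: sp3
C3: sp2 ✓
C4: sp
C5: sp2 ✓
C6: sp3
C7: sp2 ✓
C8: sp2 ✓
C9: sp2 ✓
C10: sp2 ✓
C11: sp
C3, C5, C7, C8, C9, C10 → 6 sp2 carbons.

6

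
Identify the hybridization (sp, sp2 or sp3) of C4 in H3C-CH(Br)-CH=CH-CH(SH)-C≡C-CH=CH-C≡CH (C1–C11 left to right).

sp2

C4: 3 σ bonds, plus one π bond; 3 regions of electron density → sp2.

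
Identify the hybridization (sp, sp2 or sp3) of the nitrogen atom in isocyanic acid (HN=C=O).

The nitrogen atom: 2 σ bonds and 1 lone pair, plus one π bond; 3 regions of electron density → sp2.

sp²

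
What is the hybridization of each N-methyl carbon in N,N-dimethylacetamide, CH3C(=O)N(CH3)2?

sp3

Each N-methyl carbon is sp3: 4 σ bonds, 4 electron-density regions.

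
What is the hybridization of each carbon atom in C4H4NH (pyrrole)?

sp2

Each carbon atom carries 3 σ bonds, plus one π bond, giving a steric number of 3, so it is sp2.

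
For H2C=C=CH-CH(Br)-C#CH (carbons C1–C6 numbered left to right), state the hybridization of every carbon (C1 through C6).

C1 sp2, C2 sp, C3 sp2, C4 sp3, C5 sp, C6 sp

C1 carries 3 σ bonds, plus one π bond, giving a steric number of 3, so it is sp2.
C2 (2 σ bonds, plus two π bonds) has steric number 2: sp.
C3 (3 σ bonds, plus one π bond) has steric number 3: sp2.
C4 carries 4 σ bonds, giving a steric number of 4, so it is sp3.
C5 carries 2 σ bonds, plus two π bonds, giving a steric number of 2, so it is sp.
C6 is sp: 2 σ bonds, plus two π bonds, 2 electron-density regions.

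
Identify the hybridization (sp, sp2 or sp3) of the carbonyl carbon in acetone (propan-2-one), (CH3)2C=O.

sp^2

The carbonyl carbon carries 3 σ bonds, plus one π bond, giving a steric number of 3, so it is sp2.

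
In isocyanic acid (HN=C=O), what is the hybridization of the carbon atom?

sp

The carbon atom — 2 σ bonds, plus two π bonds. Steric number 2, so sp.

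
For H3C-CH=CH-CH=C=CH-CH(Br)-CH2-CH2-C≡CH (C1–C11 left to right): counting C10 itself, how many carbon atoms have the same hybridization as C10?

3

C10 is sp (two π bonds).
C1: sp3
C2: sp2
C3: sp2
C4: sp2
C5: sp ✓
C6: sp2
C7: sp3
C8: sp3
C9: sp3
C10: sp ✓
C11: sp ✓
3 carbons are sp.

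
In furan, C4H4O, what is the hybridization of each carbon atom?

sp2

Each carbon atom (3 σ bonds, plus one π bond) has steric number 3: sp2.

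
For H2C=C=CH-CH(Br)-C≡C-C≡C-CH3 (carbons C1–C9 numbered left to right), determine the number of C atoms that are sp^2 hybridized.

2

C1: sp2 ✓
C2: sp
C3: sp2 ✓
C4: sp3
C5: sp
C6: sp
C7: sp
C8: sp
C9: sp3
C1, C3 → 2 sp2 carbons.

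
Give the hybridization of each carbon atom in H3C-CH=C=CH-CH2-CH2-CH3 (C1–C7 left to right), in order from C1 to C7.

C1 — 4 σ bonds. Steric number 4, so sp3.
C2 (3 σ bonds, plus one π bond) has steric number 3: sp2.
C3 has 2 σ bonds, plus two π bonds: steric number 2 → sp.
C4 has 3 σ bonds, plus one π bond: steric number 3 → sp2.
C5: 4 σ bonds — 4 electron domains, sp3.
C6 carries 4 σ bonds, giving a steric number of 4, so it is sp3.
C7 carries 4 σ bonds, giving a steric number of 4, so it is sp3.

C1 sp3, C2 sp2, C3 sp, C4 sp2, C5 sp3, C6 sp3, C7 sp3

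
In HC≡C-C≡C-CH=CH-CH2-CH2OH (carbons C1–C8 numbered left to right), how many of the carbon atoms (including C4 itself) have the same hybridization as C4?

C4 is sp (two π bonds).
C1: sp ✓
C2: sp ✓
C3: sp ✓
C4: sp ✓
C5: sp2
C6: sp2
C7: sp3
C8: sp3
4 carbons are sp.

4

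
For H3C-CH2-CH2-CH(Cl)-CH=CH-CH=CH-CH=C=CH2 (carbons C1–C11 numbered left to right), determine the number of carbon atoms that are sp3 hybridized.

C1: sp3 ✓
C2: sp3 ✓
C3: sp3 ✓
C4: sp3 ✓
C5: sp2
C6: sp2
C7: sp2
C8: sp2
C9: sp2
C10: sp
C11: sp2
C1, C2, C3, C4 → 4 sp3 carbons.

4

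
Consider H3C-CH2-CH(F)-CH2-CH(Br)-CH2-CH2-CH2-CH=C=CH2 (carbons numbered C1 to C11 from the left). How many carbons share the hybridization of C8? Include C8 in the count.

C8 is sp3 (only σ bonds).
C1: sp3 ✓
C2: sp3 ✓
C3: sp3 ✓
C4: sp3 ✓
C5: sp3 ✓
C6: sp3 ✓
C7: sp3 ✓
C8: sp3 ✓
C9: sp2
C10: sp
C11: sp2
8 carbons are sp3.

8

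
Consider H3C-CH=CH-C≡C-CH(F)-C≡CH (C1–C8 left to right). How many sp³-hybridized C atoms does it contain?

C1: sp3 ✓
C2: sp2
C3: sp2
C4: sp
C5: sp
C6: sp3 ✓
C7: sp
C8: sp
C1, C6 → 2 sp3 carbons.

2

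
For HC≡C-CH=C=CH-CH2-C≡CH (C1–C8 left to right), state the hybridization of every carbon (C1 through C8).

C1 sp, C2 sp, C3 sp2, C4 sp, C5 sp2, C6 sp3, C7 sp, C8 sp

C1: 2 σ bonds, plus two π bonds — 2 electron domains, sp.
C2 — 2 σ bonds, plus two π bonds. Steric number 2, so sp.
C3 (3 σ bonds, plus one π bond) has steric number 3: sp2.
C4 — 2 σ bonds, plus two π bonds. Steric number 2, so sp.
C5 — 3 σ bonds, plus one π bond. Steric number 3, so sp2.
C6 has 4 σ bonds: steric number 4 → sp3.
C7: 2 σ bonds, plus two π bonds; 2 regions of electron density → sp.
C8 (2 σ bonds, plus two π bonds) has steric number 2: sp.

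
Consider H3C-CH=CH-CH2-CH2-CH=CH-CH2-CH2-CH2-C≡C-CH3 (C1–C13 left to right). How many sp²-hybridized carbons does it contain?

4

C1: sp3
C2: sp2 ✓
C3: sp2 ✓
C4: sp3
C5: sp3
C6: sp2 ✓
C7: sp2 ✓
C8: sp3
C9: sp3
C10: sp3
C11: sp
C12: sp
C13: sp3
C2, C3, C6, C7 → 4 sp2 carbons.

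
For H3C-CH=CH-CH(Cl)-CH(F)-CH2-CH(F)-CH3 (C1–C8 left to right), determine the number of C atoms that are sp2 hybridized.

C1: sp3
C2: sp2 ✓
C3: sp2 ✓
C4: sp3
C5: sp3
C6: sp3
C7: sp3
C8: sp3
C2, C3 → 2 sp2 carbons.

2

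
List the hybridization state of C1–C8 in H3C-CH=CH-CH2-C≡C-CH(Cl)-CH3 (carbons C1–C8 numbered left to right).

C1 has 4 σ bonds: steric number 4 → sp3.
C2: 3 σ bonds, plus one π bond; 3 regions of electron density → sp2.
C3: 3 σ bonds, plus one π bond; 3 regions of electron density → sp2.
C4: 4 σ bonds; 4 regions of electron density → sp3.
C5 has 2 σ bonds, plus two π bonds: steric number 2 → sp.
C6 carries 2 σ bonds, plus two π bonds, giving a steric number of 2, so it is sp.
C7: 4 σ bonds — 4 electron domains, sp3.
C8: 4 σ bonds; 4 regions of electron density → sp3.

C1 sp3, C2 sp2, C3 sp2, C4 sp3, C5 sp, C6 sp, C7 sp3, C8 sp3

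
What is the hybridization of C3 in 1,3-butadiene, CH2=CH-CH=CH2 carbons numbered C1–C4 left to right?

C3 carries 3 σ bonds, plus one π bond, giving a steric number of 3, so it is sp2.

sp2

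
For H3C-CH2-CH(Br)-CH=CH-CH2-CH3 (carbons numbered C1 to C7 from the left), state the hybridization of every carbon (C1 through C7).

C1 — 4 σ bonds. Steric number 4, so sp3.
C2 carries 4 σ bonds, giving a steric number of 4, so it is sp3.
C3: 4 σ bonds; 4 regions of electron density → sp3.
C4 — 3 σ bonds, plus one π bond. Steric number 3, so sp2.
C5: 3 σ bonds, plus one π bond — 3 electron domains, sp2.
C6 (4 σ bonds) has steric number 4: sp3.
C7: 4 σ bonds — 4 electron domains, sp3.

C1 sp3, C2 sp3, C3 sp3, C4 sp2, C5 sp2, C6 sp3, C7 sp3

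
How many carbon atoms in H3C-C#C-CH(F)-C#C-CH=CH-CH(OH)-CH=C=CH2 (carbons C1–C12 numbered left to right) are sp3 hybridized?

C1: sp3 ✓
C2: sp
C3: sp
C4: sp3 ✓
C5: sp
C6: sp
C7: sp2
C8: sp2
C9: sp3 ✓
C10: sp2
C11: sp
C12: sp2
C1, C4, C9 → 3 sp3 carbons.

3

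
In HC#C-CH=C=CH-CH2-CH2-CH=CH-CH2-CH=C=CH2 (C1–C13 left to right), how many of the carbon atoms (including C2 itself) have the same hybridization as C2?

4

C2 is sp (two π bonds).
C1: sp ✓
C2: sp ✓
C3: sp2
C4: sp ✓
C5: sp2
C6: sp3
C7: sp3
C8: sp2
C9: sp2
C10: sp3
C11: sp2
C12: sp ✓
C13: sp2
4 carbons are sp.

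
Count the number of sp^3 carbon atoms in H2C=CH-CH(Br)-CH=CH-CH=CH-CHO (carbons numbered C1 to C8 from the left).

1

C1: sp2
C2: sp2
C3: sp3 ✓
C4: sp2
C5: sp2
C6: sp2
C7: sp2
C8: sp2
C3 → 1 sp3 carbon.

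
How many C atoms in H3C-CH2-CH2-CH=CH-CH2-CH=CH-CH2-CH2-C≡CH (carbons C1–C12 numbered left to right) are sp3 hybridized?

6

C1: sp3 ✓
C2: sp3 ✓
C3: sp3 ✓
C4: sp2
C5: sp2
C6: sp3 ✓
C7: sp2
C8: sp2
C9: sp3 ✓
C10: sp3 ✓
C11: sp
C12: sp
C1, C2, C3, C6, C9, C10 → 6 sp3 carbons.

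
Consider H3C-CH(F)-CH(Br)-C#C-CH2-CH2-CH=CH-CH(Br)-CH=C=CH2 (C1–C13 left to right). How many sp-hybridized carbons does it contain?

3

C1: sp3
C2: sp3
C3: sp3
C4: sp ✓
C5: sp ✓
C6: sp3
C7: sp3
C8: sp2
C9: sp2
C10: sp3
C11: sp2
C12: sp ✓
C13: sp2
C4, C5, C12 → 3 sp carbons.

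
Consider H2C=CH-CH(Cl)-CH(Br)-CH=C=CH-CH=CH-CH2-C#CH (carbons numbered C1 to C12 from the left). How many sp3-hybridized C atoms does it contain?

C1: sp2
C2: sp2
C3: sp3 ✓
C4: sp3 ✓
C5: sp2
C6: sp
C7: sp2
C8: sp2
C9: sp2
C10: sp3 ✓
C11: sp
C12: sp
C3, C4, C10 → 3 sp3 carbons.

3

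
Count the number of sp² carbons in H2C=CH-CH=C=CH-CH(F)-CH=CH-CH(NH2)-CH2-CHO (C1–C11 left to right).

C1: sp2 ✓
C2: sp2 ✓
C3: sp2 ✓
C4: sp
C5: sp2 ✓
C6: sp3
C7: sp2 ✓
C8: sp2 ✓
C9: sp3
C10: sp3
C11: sp2 ✓
C1, C2, C3, C5, C7, C8, C11 → 7 sp2 carbons.

7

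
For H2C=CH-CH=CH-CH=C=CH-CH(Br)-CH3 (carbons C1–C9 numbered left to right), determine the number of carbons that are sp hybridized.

C1: sp2
C2: sp2
C3: sp2
C4: sp2
C5: sp2
C6: sp ✓
C7: sp2
C8: sp3
C9: sp3
C6 → 1 sp carbon.

1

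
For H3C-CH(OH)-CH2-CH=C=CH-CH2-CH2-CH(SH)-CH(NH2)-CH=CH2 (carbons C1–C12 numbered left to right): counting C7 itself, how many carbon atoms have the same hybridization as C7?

C7 is sp3 (only σ bonds).
C1: sp3 ✓
C2: sp3 ✓
C3: sp3 ✓
C4: sp2
C5: sp
C6: sp2
C7: sp3 ✓
C8: sp3 ✓
C9: sp3 ✓
C10: sp3 ✓
C11: sp2
C12: sp2
7 carbons are sp3.

7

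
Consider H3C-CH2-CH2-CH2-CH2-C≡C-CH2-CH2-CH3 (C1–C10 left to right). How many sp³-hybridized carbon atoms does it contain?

8

C1: sp3 ✓
C2: sp3 ✓
C3: sp3 ✓
C4: sp3 ✓
C5: sp3 ✓
C6: sp
C7: sp
C8: sp3 ✓
C9: sp3 ✓
C10: sp3 ✓
C1, C2, C3, C4, C5, C8, C9, C10 → 8 sp3 carbons.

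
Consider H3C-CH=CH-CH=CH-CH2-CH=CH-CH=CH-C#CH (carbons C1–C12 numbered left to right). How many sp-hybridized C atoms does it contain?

2

C1: sp3
C2: sp2
C3: sp2
C4: sp2
C5: sp2
C6: sp3
C7: sp2
C8: sp2
C9: sp2
C10: sp2
C11: sp ✓
C12: sp ✓
C11, C12 → 2 sp carbons.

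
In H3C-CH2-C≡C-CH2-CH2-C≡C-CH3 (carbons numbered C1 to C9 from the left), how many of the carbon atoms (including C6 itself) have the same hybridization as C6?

5

C6 is sp3 (only σ bonds).
C1: sp3 ✓
C2: sp3 ✓
C3: sp
C4: sp
C5: sp3 ✓
C6: sp3 ✓
C7: sp
C8: sp
C9: sp3 ✓
5 carbons are sp3.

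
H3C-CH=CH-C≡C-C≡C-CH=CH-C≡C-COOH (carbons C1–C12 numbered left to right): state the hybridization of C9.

sp2

C9 — 3 σ bonds, plus one π bond. Steric number 3, so sp2.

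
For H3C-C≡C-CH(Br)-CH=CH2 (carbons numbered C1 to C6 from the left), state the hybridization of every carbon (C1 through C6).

C1 sp3, C2 sp, C3 sp, C4 sp3, C5 sp2, C6 sp2

C1: 4 σ bonds; 4 regions of electron density → sp3.
C2: 2 σ bonds, plus two π bonds — 2 electron domains, sp.
C3 (2 σ bonds, plus two π bonds) has steric number 2: sp.
C4 (4 σ bonds) has steric number 4: sp3.
C5: 3 σ bonds, plus one π bond — 3 electron domains, sp2.
C6: 3 σ bonds, plus one π bond — 3 electron domains, sp2.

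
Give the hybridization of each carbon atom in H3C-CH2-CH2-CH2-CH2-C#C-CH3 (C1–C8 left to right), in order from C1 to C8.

C1 sp3, C2 sp3, C3 sp3, C4 sp3, C5 sp3, C6 sp, C7 sp, C8 sp3

C1: 4 σ bonds — 4 electron domains, sp3.
C2 — 4 σ bonds. Steric number 4, so sp3.
C3 carries 4 σ bonds, giving a steric number of 4, so it is sp3.
C4: 4 σ bonds; 4 regions of electron density → sp3.
C5 — 4 σ bonds. Steric number 4, so sp3.
C6 is sp: 2 σ bonds, plus two π bonds, 2 electron-density regions.
C7 — 2 σ bonds, plus two π bonds. Steric number 2, so sp.
C8 has 4 σ bonds: steric number 4 → sp3.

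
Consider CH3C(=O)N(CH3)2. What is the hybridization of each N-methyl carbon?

Each N-methyl carbon: 4 σ bonds; 4 regions of electron density → sp3.

sp^3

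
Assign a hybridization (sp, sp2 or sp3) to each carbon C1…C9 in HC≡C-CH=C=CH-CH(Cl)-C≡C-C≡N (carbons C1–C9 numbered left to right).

C1 sp, C2 sp, C3 sp2, C4 sp, C5 sp2, C6 sp3, C7 sp, C8 sp, C9 sp

C1 is sp: 2 σ bonds, plus two π bonds, 2 electron-density regions.
C2 is sp: 2 σ bonds, plus two π bonds, 2 electron-density regions.
C3 carries 3 σ bonds, plus one π bond, giving a steric number of 3, so it is sp2.
C4 (2 σ bonds, plus two π bonds) has steric number 2: sp.
C5: 3 σ bonds, plus one π bond; 3 regions of electron density → sp2.
C6: 4 σ bonds; 4 regions of electron density → sp3.
C7 is sp: 2 σ bonds, plus two π bonds, 2 electron-density regions.
C8: 2 σ bonds, plus two π bonds — 2 electron domains, sp.
C9 is sp: 2 σ bonds, plus two π bonds, 2 electron-density regions.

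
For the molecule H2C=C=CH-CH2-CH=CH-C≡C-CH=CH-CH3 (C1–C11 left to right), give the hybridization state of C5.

sp2

C5 carries 3 σ bonds, plus one π bond, giving a steric number of 3, so it is sp2.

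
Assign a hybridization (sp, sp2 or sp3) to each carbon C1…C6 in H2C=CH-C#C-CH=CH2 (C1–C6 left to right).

C1 carries 3 σ bonds, plus one π bond, giving a steric number of 3, so it is sp2.
C2 carries 3 σ bonds, plus one π bond, giving a steric number of 3, so it is sp2.
C3 (2 σ bonds, plus two π bonds) has steric number 2: sp.
C4 (2 σ bonds, plus two π bonds) has steric number 2: sp.
C5: 3 σ bonds, plus one π bond — 3 electron domains, sp2.
C6 carries 3 σ bonds, plus one π bond, giving a steric number of 3, so it is sp2.

C1 sp2, C2 sp2, C3 sp, C4 sp, C5 sp2, C6 sp2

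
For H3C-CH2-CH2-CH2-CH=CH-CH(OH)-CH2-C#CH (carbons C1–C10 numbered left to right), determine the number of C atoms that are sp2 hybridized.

C1: sp3
C2: sp3
C3: sp3
C4: sp3
C5: sp2 ✓
C6: sp2 ✓
C7: sp3
C8: sp3
C9: sp
C10: sp
C5, C6 → 2 sp2 carbons.

2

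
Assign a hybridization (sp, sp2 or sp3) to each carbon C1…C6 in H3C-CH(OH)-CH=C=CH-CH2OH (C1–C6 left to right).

C1 sp3, C2 sp3, C3 sp2, C4 sp, C5 sp2, C6 sp3

C1 carries 4 σ bonds, giving a steric number of 4, so it is sp3.
C2: 4 σ bonds — 4 electron domains, sp3.
C3 (3 σ bonds, plus one π bond) has steric number 3: sp2.
C4 — 2 σ bonds, plus two π bonds. Steric number 2, so sp.
C5 (3 σ bonds, plus one π bond) has steric number 3: sp2.
C6 — 4 σ bonds. Steric number 4, so sp3.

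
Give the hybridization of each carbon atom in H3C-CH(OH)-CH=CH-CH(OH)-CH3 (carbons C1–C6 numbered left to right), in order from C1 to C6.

C1 — 4 σ bonds. Steric number 4, so sp3.
C2 carries 4 σ bonds, giving a steric number of 4, so it is sp3.
C3 — 3 σ bonds, plus one π bond. Steric number 3, so sp2.
C4 has 3 σ bonds, plus one π bond: steric number 3 → sp2.
C5 carries 4 σ bonds, giving a steric number of 4, so it is sp3.
C6 — 4 σ bonds. Steric number 4, so sp3.

C1 sp3, C2 sp3, C3 sp2, C4 sp2, C5 sp3, C6 sp3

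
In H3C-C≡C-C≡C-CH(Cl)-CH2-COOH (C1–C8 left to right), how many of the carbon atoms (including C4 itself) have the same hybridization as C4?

C4 is sp (two π bonds).
C1: sp3
C2: sp ✓
C3: sp ✓
C4: sp ✓
C5: sp ✓
C6: sp3
C7: sp3
C8: sp2
4 carbons are sp.

4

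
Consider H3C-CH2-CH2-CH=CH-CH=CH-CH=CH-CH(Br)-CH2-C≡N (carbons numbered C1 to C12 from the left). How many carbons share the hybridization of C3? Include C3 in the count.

5

C3 is sp3 (only σ bonds).
C1: sp3 ✓
C2: sp3 ✓
C3: sp3 ✓
C4: sp2
C5: sp2
C6: sp2
C7: sp2
C8: sp2
C9: sp2
C10: sp3 ✓
C11: sp3 ✓
C12: sp
5 carbons are sp3.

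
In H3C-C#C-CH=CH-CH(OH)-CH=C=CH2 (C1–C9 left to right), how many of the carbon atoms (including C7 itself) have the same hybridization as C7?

4

C7 is sp2 (one π bond).
C1: sp3
C2: sp
C3: sp
C4: sp2 ✓
C5: sp2 ✓
C6: sp3
C7: sp2 ✓
C8: sp
C9: sp2 ✓
4 carbons are sp2.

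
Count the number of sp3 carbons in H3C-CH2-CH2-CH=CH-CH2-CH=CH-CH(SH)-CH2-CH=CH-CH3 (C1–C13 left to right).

7

C1: sp3 ✓
C2: sp3 ✓
C3: sp3 ✓
C4: sp2
C5: sp2
C6: sp3 ✓
C7: sp2
C8: sp2
C9: sp3 ✓
C10: sp3 ✓
C11: sp2
C12: sp2
C13: sp3 ✓
C1, C2, C3, C6, C9, C10, C13 → 7 sp3 carbons.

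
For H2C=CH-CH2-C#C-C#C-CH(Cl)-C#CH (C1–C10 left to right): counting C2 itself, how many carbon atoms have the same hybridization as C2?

2

C2 is sp2 (one π bond).
C1: sp2 ✓
C2: sp2 ✓
C3: sp3
C4: sp
C5: sp
C6: sp
C7: sp
C8: sp3
C9: sp
C10: sp
2 carbons are sp2.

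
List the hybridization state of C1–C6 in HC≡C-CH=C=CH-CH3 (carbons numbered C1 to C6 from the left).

C1 carries 2 σ bonds, plus two π bonds, giving a steric number of 2, so it is sp.
C2 is sp: 2 σ bonds, plus two π bonds, 2 electron-density regions.
C3 carries 3 σ bonds, plus one π bond, giving a steric number of 3, so it is sp2.
C4 is sp: 2 σ bonds, plus two π bonds, 2 electron-density regions.
C5 has 3 σ bonds, plus one π bond: steric number 3 → sp2.
C6 (4 σ bonds) has steric number 4: sp3.

C1 sp, C2 sp, C3 sp2, C4 sp, C5 sp2, C6 sp3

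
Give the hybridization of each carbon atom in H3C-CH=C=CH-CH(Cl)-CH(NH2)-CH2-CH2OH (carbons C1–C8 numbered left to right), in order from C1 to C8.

C1 is sp3: 4 σ bonds, 4 electron-density regions.
C2 has 3 σ bonds, plus one π bond: steric number 3 → sp2.
C3 has 2 σ bonds, plus two π bonds: steric number 2 → sp.
C4 (3 σ bonds, plus one π bond) has steric number 3: sp2.
C5 has 4 σ bonds: steric number 4 → sp3.
C6: 4 σ bonds; 4 regions of electron density → sp3.
C7: 4 σ bonds — 4 electron domains, sp3.
C8: 4 σ bonds — 4 electron domains, sp3.

C1 sp3, C2 sp2, C3 sp, C4 sp2, C5 sp3, C6 sp3, C7 sp3, C8 sp3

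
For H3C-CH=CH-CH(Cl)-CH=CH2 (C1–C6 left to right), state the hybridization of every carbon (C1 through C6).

C1 sp3, C2 sp2, C3 sp2, C4 sp3, C5 sp2, C6 sp2

C1: 4 σ bonds; 4 regions of electron density → sp3.
C2 — 3 σ bonds, plus one π bond. Steric number 3, so sp2.
C3 (3 σ bonds, plus one π bond) has steric number 3: sp2.
C4: 4 σ bonds; 4 regions of electron density → sp3.
C5 has 3 σ bonds, plus one π bond: steric number 3 → sp2.
C6 is sp2: 3 σ bonds, plus one π bond, 3 electron-density regions.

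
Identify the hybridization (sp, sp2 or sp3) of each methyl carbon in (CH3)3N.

Each methyl carbon carries 4 σ bonds, giving a steric number of 4, so it is sp3.

sp³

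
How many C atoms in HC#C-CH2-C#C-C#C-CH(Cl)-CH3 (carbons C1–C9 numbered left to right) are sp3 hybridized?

C1: sp
C2: sp
C3: sp3 ✓
C4: sp
C5: sp
C6: sp
C7: sp
C8: sp3 ✓
C9: sp3 ✓
C3, C8, C9 → 3 sp3 carbons.

3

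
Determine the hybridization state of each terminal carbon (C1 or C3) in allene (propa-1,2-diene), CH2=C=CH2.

sp²

Each terminal carbon (C1 or C3) — 3 σ bonds, plus one π bond. Steric number 3, so sp2.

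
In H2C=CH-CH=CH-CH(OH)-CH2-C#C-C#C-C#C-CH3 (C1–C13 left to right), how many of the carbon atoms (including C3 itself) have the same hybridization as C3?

4

C3 is sp2 (one π bond).
C1: sp2 ✓
C2: sp2 ✓
C3: sp2 ✓
C4: sp2 ✓
C5: sp3
C6: sp3
C7: sp
C8: sp
C9: sp
C10: sp
C11: sp
C12: sp
C13: sp3
4 carbons are sp2.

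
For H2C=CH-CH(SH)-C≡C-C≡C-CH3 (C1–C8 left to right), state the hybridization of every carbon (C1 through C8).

C1 sp2, C2 sp2, C3 sp3, C4 sp, C5 sp, C6 sp, C7 sp, C8 sp3

C1 has 3 σ bonds, plus one π bond: steric number 3 → sp2.
C2 is sp2: 3 σ bonds, plus one π bond, 3 electron-density regions.
C3 is sp3: 4 σ bonds, 4 electron-density regions.
C4 (2 σ bonds, plus two π bonds) has steric number 2: sp.
C5 — 2 σ bonds, plus two π bonds. Steric number 2, so sp.
C6 carries 2 σ bonds, plus two π bonds, giving a steric number of 2, so it is sp.
C7 has 2 σ bonds, plus two π bonds: steric number 2 → sp.
C8 is sp3: 4 σ bonds, 4 electron-density regions.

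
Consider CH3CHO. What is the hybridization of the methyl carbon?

The methyl carbon carries 4 σ bonds, giving a steric number of 4, so it is sp3.

sp^3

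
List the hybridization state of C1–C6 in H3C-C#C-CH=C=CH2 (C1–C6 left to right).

C1 is sp3: 4 σ bonds, 4 electron-density regions.
C2 (2 σ bonds, plus two π bonds) has steric number 2: sp.
C3 is sp: 2 σ bonds, plus two π bonds, 2 electron-density regions.
C4 (3 σ bonds, plus one π bond) has steric number 3: sp2.
C5 carries 2 σ bonds, plus two π bonds, giving a steric number of 2, so it is sp.
C6: 3 σ bonds, plus one π bond; 3 regions of electron density → sp2.

C1 sp3, C2 sp, C3 sp, C4 sp2, C5 sp, C6 sp2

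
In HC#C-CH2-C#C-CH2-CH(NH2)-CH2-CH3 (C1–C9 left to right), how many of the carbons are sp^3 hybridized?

5

C1: sp
C2: sp
C3: sp3 ✓
C4: sp
C5: sp
C6: sp3 ✓
C7: sp3 ✓
C8: sp3 ✓
C9: sp3 ✓
C3, C6, C7, C8, C9 → 5 sp3 carbons.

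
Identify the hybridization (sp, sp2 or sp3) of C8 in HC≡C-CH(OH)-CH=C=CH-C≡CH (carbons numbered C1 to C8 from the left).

sp

C8 carries 2 σ bonds, plus two π bonds, giving a steric number of 2, so it is sp.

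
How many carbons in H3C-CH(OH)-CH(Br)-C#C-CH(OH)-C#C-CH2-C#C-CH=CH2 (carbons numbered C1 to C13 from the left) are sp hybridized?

6

C1: sp3
C2: sp3
C3: sp3
C4: sp ✓
C5: sp ✓
C6: sp3
C7: sp ✓
C8: sp ✓
C9: sp3
C10: sp ✓
C11: sp ✓
C12: sp2
C13: sp2
C4, C5, C7, C8, C10, C11 → 6 sp carbons.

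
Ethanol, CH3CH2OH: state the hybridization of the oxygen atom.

The oxygen atom carries 2 σ bonds and 2 lone pairs, giving a steric number of 4, so it is sp3.

sp^3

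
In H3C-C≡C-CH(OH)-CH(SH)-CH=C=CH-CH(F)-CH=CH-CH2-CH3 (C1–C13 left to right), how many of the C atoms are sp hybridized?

C1: sp3
C2: sp ✓
C3: sp ✓
C4: sp3
C5: sp3
C6: sp2
C7: sp ✓
C8: sp2
C9: sp3
C10: sp2
C11: sp2
C12: sp3
C13: sp3
C2, C3, C7 → 3 sp carbons.

3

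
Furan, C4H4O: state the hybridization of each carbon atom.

sp^2

Each carbon atom — 3 σ bonds, plus one π bond. Steric number 3, so sp2.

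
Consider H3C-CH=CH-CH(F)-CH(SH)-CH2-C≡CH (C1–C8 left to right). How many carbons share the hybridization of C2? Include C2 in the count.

2

C2 is sp2 (one π bond).
C1: sp3
C2: sp2 ✓
C3: sp2 ✓
C4: sp3
C5: sp3
C6: sp3
C7: sp
C8: sp
2 carbons are sp2.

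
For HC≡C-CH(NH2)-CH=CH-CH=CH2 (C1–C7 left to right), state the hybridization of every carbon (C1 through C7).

C1 sp, C2 sp, C3 sp3, C4 sp2, C5 sp2, C6 sp2, C7 sp2

C1 — 2 σ bonds, plus two π bonds. Steric number 2, so sp.
C2: 2 σ bonds, plus two π bonds; 2 regions of electron density → sp.
C3 carries 4 σ bonds, giving a steric number of 4, so it is sp3.
C4 — 3 σ bonds, plus one π bond. Steric number 3, so sp2.
C5 — 3 σ bonds, plus one π bond. Steric number 3, so sp2.
C6 is sp2: 3 σ bonds, plus one π bond, 3 electron-density regions.
C7: 3 σ bonds, plus one π bond — 3 electron domains, sp2.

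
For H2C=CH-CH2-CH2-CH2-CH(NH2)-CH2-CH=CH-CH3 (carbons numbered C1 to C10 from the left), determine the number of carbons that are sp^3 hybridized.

C1: sp2
C2: sp2
C3: sp3 ✓
C4: sp3 ✓
C5: sp3 ✓
C6: sp3 ✓
C7: sp3 ✓
C8: sp2
C9: sp2
C10: sp3 ✓
C3, C4, C5, C6, C7, C10 → 6 sp3 carbons.

6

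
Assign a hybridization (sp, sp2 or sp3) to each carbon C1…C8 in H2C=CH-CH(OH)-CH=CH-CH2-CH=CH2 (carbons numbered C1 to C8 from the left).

C1: 3 σ bonds, plus one π bond — 3 electron domains, sp2.
C2 (3 σ bonds, plus one π bond) has steric number 3: sp2.
C3 has 4 σ bonds: steric number 4 → sp3.
C4: 3 σ bonds, plus one π bond; 3 regions of electron density → sp2.
C5 — 3 σ bonds, plus one π bond. Steric number 3, so sp2.
C6 (4 σ bonds) has steric number 4: sp3.
C7 is sp2: 3 σ bonds, plus one π bond, 3 electron-density regions.
C8 has 3 σ bonds, plus one π bond: steric number 3 → sp2.

C1 sp2, C2 sp2, C3 sp3, C4 sp2, C5 sp2, C6 sp3, C7 sp2, C8 sp2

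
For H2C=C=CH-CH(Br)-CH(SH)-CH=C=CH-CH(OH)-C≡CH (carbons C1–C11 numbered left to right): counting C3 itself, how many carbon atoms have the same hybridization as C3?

4

C3 is sp2 (one π bond).
C1: sp2 ✓
C2: sp
C3: sp2 ✓
C4: sp3
C5: sp3
C6: sp2 ✓
C7: sp
C8: sp2 ✓
C9: sp3
C10: sp
C11: sp
4 carbons are sp2.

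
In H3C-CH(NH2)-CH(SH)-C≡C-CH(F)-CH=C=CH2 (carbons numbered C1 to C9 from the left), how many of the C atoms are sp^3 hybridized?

C1: sp3 ✓
C2: sp3 ✓
C3: sp3 ✓
C4: sp
C5: sp
C6: sp3 ✓
C7: sp2
C8: sp
C9: sp2
C1, C2, C3, C6 → 4 sp3 carbons.

4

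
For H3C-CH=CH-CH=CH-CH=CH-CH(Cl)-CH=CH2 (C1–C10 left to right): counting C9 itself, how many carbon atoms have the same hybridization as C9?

8

C9 is sp2 (one π bond).
C1: sp3
C2: sp2 ✓
C3: sp2 ✓
C4: sp2 ✓
C5: sp2 ✓
C6: sp2 ✓
C7: sp2 ✓
C8: sp3
C9: sp2 ✓
C10: sp2 ✓
8 carbons are sp2.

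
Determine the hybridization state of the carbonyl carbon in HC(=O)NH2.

sp²

The carbonyl carbon — 3 σ bonds, plus one π bond. Steric number 3, so sp2.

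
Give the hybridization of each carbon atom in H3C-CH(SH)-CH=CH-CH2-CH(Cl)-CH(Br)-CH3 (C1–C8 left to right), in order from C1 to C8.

C1: 4 σ bonds; 4 regions of electron density → sp3.
C2 — 4 σ bonds. Steric number 4, so sp3.
C3 carries 3 σ bonds, plus one π bond, giving a steric number of 3, so it is sp2.
C4 is sp2: 3 σ bonds, plus one π bond, 3 electron-density regions.
C5 has 4 σ bonds: steric number 4 → sp3.
C6 has 4 σ bonds: steric number 4 → sp3.
C7 carries 4 σ bonds, giving a steric number of 4, so it is sp3.
C8 carries 4 σ bonds, giving a steric number of 4, so it is sp3.

C1 sp3, C2 sp3, C3 sp2, C4 sp2, C5 sp3, C6 sp3, C7 sp3, C8 sp3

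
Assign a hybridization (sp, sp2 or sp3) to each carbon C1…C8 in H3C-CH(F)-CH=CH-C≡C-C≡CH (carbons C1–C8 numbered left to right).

C1: 4 σ bonds; 4 regions of electron density → sp3.
C2 — 4 σ bonds. Steric number 4, so sp3.
C3 has 3 σ bonds, plus one π bond: steric number 3 → sp2.
C4 is sp2: 3 σ bonds, plus one π bond, 3 electron-density regions.
C5 — 2 σ bonds, plus two π bonds. Steric number 2, so sp.
C6 has 2 σ bonds, plus two π bonds: steric number 2 → sp.
C7 — 2 σ bonds, plus two π bonds. Steric number 2, so sp.
C8 has 2 σ bonds, plus two π bonds: steric number 2 → sp.

C1 sp3, C2 sp3, C3 sp2, C4 sp2, C5 sp, C6 sp, C7 sp, C8 sp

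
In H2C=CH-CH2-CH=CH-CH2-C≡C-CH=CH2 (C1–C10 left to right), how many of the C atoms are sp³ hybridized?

2

C1: sp2
C2: sp2
C3: sp3 ✓
C4: sp2
C5: sp2
C6: sp3 ✓
C7: sp
C8: sp
C9: sp2
C10: sp2
C3, C6 → 2 sp3 carbons.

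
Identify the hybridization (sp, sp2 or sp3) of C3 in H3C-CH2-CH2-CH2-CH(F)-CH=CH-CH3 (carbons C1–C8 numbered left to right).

C3: 4 σ bonds; 4 regions of electron density → sp3.

sp³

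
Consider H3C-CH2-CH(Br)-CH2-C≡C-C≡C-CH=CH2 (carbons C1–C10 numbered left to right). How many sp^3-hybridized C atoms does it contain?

C1: sp3 ✓
C2: sp3 ✓
C3: sp3 ✓
C4: sp3 ✓
C5: sp
C6: sp
C7: sp
C8: sp
C9: sp2
C10: sp2
C1, C2, C3, C4 → 4 sp3 carbons.

4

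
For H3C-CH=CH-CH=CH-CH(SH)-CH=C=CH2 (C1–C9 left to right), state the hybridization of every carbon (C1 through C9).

C1 (4 σ bonds) has steric number 4: sp3.
C2: 3 σ bonds, plus one π bond; 3 regions of electron density → sp2.
C3 carries 3 σ bonds, plus one π bond, giving a steric number of 3, so it is sp2.
C4 (3 σ bonds, plus one π bond) has steric number 3: sp2.
C5: 3 σ bonds, plus one π bond — 3 electron domains, sp2.
C6 has 4 σ bonds: steric number 4 → sp3.
C7 carries 3 σ bonds, plus one π bond, giving a steric number of 3, so it is sp2.
C8 carries 2 σ bonds, plus two π bonds, giving a steric number of 2, so it is sp.
C9 — 3 σ bonds, plus one π bond. Steric number 3, so sp2.

C1 sp3, C2 sp2, C3 sp2, C4 sp2, C5 sp2, C6 sp3, C7 sp2, C8 sp, C9 sp2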